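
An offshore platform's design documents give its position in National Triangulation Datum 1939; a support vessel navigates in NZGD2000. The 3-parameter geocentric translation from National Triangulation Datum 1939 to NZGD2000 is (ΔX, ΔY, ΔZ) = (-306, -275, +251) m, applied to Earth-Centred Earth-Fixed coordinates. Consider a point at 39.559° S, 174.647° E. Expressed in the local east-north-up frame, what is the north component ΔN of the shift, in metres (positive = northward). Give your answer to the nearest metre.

ΔN = 371 m

At φ = -39.559°, λ = 174.647°: sin φ = -0.636872, cos φ = 0.770969, sin λ = 0.093292, cos λ = -0.995639.
ΔN = −sin φ cos λ·ΔX − sin φ sin λ·ΔY + cos φ·ΔZ = −(-0.636872)(-0.995639)(-306) − (-0.636872)(0.093292)(-275) + (0.770969)(251) = 371.21 m.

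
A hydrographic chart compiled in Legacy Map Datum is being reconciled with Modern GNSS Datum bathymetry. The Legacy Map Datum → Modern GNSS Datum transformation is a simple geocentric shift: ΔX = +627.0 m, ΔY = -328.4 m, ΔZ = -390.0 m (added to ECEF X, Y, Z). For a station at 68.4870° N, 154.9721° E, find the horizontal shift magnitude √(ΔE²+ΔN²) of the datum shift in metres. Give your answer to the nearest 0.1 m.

The local east axis at (φ, λ) is (−sin λ, cos λ, 0), so ΔE = −sin(154.9721°)·627.0 + cos(154.9721°)·(-328.4) = 32.31 m.
The local north axis is (−sin φ cos λ, −sin φ sin λ, cos φ), giving ΔN = 528.547 + 129.254 − 143.018 = 514.78 m.
Horizontal magnitude = √(ΔE² + ΔN²) = √(32.31² + 514.78²) = 515.80 m.

515.8 m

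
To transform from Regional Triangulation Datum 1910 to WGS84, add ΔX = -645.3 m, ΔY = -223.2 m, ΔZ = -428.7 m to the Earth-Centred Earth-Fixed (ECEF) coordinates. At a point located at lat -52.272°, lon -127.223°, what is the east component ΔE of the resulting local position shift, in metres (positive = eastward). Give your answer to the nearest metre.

ΔE = -379 m

At φ = -52.272°, λ = -127.223°: sin φ = -0.790925, cos φ = 0.611914, sin λ = -0.796287, cos λ = -0.604919.
ΔE = −sin λ·ΔX + cos λ·ΔY = −(-0.796287)·(-645.3) + (-0.604919)·(-223.2) = -378.83 m.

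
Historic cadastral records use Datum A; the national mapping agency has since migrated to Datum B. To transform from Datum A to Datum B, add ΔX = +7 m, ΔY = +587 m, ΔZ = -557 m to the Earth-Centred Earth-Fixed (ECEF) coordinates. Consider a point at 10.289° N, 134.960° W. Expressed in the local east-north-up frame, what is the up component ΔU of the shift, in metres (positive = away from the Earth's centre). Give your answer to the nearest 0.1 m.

ΔU = -513.0 m

The local up (radial) axis is (cos φ cos λ, cos φ sin λ, sin φ), giving ΔU = -4.867 − 408.682 − 99.488 = -513.04 m.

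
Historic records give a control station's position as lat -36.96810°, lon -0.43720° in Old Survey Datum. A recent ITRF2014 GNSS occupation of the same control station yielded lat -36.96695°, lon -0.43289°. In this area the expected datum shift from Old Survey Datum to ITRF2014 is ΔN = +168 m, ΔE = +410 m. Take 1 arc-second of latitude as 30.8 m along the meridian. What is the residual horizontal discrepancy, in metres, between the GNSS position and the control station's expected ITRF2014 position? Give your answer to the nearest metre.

49 m

Observed coordinate differences: Δφ = +0.00115°, Δλ = +0.00431°.
Converting to metres (1° lat = 110880 m, cos φ = 0.798970): observed ΔN = 127.5 m, observed ΔE = 381.8 m.
Subtracting the expected shift leaves a residual of 127.5 − (168) = -40.5 m north and 381.8 − (410) = -28.2 m east.
Residual distance = √((-40.5)² + (-28.2)²) = 49.3 m.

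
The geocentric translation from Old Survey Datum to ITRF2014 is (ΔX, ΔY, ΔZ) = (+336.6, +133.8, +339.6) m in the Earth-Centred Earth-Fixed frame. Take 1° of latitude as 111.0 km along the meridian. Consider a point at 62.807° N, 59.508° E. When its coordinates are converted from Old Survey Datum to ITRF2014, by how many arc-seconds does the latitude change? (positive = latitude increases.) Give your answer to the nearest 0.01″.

Δφ = -3.22″

sin φ = 0.889472, cos φ = 0.456989, sin λ = 0.861700, cos λ = 0.507418.
North component: ΔN = −sin φ cos λ·ΔX − sin φ sin λ·ΔY + cos φ·ΔZ = −(0.889472)(0.507418)(336.6) − (0.889472)(0.861700)(133.8) + (0.456989)(339.6) = -99.28 m.
1° of latitude spans 111000 m, so Δφ = -99.28 / 111000 × 3600 = -3.220″.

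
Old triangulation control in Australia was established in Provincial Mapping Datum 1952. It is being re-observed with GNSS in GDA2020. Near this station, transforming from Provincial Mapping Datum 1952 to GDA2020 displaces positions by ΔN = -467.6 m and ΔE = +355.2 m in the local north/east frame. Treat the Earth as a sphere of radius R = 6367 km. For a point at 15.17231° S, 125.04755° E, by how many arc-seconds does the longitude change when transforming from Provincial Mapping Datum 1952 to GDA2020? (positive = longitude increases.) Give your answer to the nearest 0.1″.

At latitude -15.17231°, cos φ = 0.965143.
One radian of longitude at latitude φ spans R cos φ, so Δλ = ΔE / (R cos φ) = 355.2 / (6367000 × 0.965143) = 5.7802e-05 rad = 11.923″.

Δλ = 11.9″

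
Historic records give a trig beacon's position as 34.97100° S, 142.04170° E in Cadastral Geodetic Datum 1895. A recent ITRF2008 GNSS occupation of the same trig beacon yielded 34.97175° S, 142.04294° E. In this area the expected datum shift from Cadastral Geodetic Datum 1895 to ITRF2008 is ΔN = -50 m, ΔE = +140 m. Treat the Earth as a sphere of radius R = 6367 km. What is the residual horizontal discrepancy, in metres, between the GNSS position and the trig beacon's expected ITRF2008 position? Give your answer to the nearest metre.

Observed coordinate differences: Δφ = -0.00075°, Δλ = +0.00124°.
Converting to metres (1° lat = 111125 m, cos φ = 0.819442): observed ΔN = -83.3 m, observed ΔE = 112.9 m.
Subtracting the expected shift leaves a residual of -83.3 − (-50) = -33.3 m north and 112.9 − (140) = -27.1 m east.
Residual distance = √((-33.3)² + (-27.1)²) = 43.0 m.

43 m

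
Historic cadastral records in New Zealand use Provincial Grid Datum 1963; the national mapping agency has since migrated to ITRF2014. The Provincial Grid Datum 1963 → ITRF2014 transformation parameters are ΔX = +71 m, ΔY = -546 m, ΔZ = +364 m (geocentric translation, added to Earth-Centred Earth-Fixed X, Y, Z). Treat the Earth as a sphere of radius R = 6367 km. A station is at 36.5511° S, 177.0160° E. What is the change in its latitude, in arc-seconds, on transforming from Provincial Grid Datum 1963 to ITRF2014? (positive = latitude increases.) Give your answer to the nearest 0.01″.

Δφ = 7.56″

sin φ = -0.595539, cos φ = 0.803326, sin λ = 0.052057, cos λ = -0.998644.
North component: ΔN = −sin φ cos λ·ΔX − sin φ sin λ·ΔY + cos φ·ΔZ = −(-0.595539)(-0.998644)(71) − (-0.595539)(0.052057)(-546) + (0.803326)(364) = 233.26 m.
1° of latitude spans πR/180 = 111125 m, so Δφ = 233.26 / 111125 × 3600 = 7.557″.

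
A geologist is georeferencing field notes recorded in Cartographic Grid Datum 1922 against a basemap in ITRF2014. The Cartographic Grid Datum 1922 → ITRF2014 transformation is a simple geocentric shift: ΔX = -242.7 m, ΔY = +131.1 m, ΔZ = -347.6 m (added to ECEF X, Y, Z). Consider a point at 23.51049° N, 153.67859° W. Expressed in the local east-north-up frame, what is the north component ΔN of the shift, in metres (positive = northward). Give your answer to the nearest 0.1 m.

At φ = 23.51049°, λ = -153.67859°: sin φ = 0.398917, cos φ = 0.916987, sin λ = -0.443406, cos λ = -0.896321.
ΔN = −sin φ cos λ·ΔX − sin φ sin λ·ΔY + cos φ·ΔZ = −(0.398917)(-0.896321)(-242.7) − (0.398917)(-0.443406)(131.1) + (0.916987)(-347.6) = -382.33 m.

ΔN = -382.3 m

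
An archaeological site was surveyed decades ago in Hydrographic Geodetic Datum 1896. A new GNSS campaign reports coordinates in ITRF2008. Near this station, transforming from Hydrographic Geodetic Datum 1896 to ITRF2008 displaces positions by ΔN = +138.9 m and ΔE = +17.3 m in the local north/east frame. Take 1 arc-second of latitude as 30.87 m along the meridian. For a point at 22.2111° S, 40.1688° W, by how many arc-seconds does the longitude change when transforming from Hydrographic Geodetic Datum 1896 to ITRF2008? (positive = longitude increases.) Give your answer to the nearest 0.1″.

At latitude -22.2111°, cos φ = 0.925797.
1″ of longitude at this latitude = 30.87 × cos φ = 28.5794 m, so Δλ = 17.3 / 28.5794 = 0.605″.

Δλ = 0.6″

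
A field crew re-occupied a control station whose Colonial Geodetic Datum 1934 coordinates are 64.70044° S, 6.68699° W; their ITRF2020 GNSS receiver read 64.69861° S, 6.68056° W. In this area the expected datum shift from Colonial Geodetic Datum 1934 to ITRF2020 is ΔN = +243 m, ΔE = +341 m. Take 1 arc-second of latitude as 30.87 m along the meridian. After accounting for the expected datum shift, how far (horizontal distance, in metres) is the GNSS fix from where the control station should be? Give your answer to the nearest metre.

53 m

Observed coordinate differences: Δφ = +0.00183°, Δλ = +0.00643°.
Converting to metres (1° lat = 111132 m, cos φ = 0.427351): observed ΔN = 203.4 m, observed ΔE = 305.4 m.
Subtracting the expected shift leaves a residual of 203.4 − (243) = -39.6 m north and 305.4 − (341) = -35.6 m east.
Residual distance = √((-39.6)² + (-35.6)²) = 53.3 m.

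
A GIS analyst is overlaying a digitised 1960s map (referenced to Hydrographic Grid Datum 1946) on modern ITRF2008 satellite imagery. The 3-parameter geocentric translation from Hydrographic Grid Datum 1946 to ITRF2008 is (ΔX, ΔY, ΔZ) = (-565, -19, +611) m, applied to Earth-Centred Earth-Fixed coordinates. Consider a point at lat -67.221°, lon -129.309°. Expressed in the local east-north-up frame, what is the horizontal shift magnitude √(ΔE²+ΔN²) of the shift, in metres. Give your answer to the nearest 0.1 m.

At φ = -67.221°, λ = -129.309°: sin φ = -0.922005, cos φ = 0.387178, sin λ = -0.773741, cos λ = -0.633502.
ΔE = −sin λ·ΔX + cos λ·ΔY = −(-0.773741)·(-565) + (-0.633502)·(-19) = -425.13 m.
ΔN = −sin φ cos λ·ΔX − sin φ sin λ·ΔY + cos φ·ΔZ = −(-0.922005)(-0.633502)(-565) − (-0.922005)(-0.773741)(-19) + (0.387178)(611) = 580.13 m.
Horizontal magnitude = √(ΔE² + ΔN²) = √((-425.13)² + 580.13²) = 719.23 m.

719.2 m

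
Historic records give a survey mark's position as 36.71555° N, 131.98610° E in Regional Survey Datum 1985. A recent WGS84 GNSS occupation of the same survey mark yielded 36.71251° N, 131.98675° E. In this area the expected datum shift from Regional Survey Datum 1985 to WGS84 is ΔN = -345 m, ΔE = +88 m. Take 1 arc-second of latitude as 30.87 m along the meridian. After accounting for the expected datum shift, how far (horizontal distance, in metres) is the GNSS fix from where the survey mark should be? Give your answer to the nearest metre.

31 m

Observed coordinate differences: Δφ = -0.00304°, Δλ = +0.00065°.
Converting to metres (1° lat = 111132 m, cos φ = 0.801613): observed ΔN = -337.8 m, observed ΔE = 57.9 m.
Subtracting the expected shift leaves a residual of -337.8 − (-345) = 7.2 m north and 57.9 − (88) = -30.1 m east.
Residual distance = √(7.2² + (-30.1)²) = 30.9 m.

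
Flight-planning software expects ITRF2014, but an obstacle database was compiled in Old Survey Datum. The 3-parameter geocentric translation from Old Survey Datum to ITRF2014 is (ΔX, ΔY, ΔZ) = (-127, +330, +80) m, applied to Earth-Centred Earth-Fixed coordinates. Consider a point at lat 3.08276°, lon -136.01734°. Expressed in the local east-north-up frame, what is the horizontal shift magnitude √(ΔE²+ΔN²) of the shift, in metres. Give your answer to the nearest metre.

At φ = 3.08276°, λ = -136.01734°: sin φ = 0.053778, cos φ = 0.998553, sin λ = -0.694441, cos λ = -0.719550.
ΔE = −sin λ·ΔX + cos λ·ΔY = −(-0.694441)·(-127) + (-0.719550)·(330) = -325.65 m.
ΔN = −sin φ cos λ·ΔX − sin φ sin λ·ΔY + cos φ·ΔZ = −(0.053778)(-0.719550)(-127) − (0.053778)(-0.694441)(330) + (0.998553)(80) = 87.29 m.
Horizontal magnitude = √(ΔE² + ΔN²) = √((-325.65)² + 87.29²) = 337.14 m.

337 m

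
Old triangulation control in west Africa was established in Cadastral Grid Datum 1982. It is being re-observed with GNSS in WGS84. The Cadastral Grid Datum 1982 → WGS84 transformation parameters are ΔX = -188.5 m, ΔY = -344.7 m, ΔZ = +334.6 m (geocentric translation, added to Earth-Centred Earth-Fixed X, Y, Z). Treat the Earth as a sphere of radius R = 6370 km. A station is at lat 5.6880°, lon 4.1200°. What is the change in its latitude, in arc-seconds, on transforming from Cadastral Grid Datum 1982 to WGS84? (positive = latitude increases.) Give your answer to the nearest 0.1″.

sin φ = 0.099111, cos φ = 0.995076, sin λ = 0.071846, cos λ = 0.997416.
North component: ΔN = −sin φ cos λ·ΔX − sin φ sin λ·ΔY + cos φ·ΔZ = −(0.099111)(0.997416)(-188.5) − (0.099111)(0.071846)(-344.7) + (0.995076)(334.6) = 354.04 m.
1° of latitude spans πR/180 = 111177 m, so Δφ = 354.04 / 111177 × 3600 = 11.464″.

Δφ = 11.5″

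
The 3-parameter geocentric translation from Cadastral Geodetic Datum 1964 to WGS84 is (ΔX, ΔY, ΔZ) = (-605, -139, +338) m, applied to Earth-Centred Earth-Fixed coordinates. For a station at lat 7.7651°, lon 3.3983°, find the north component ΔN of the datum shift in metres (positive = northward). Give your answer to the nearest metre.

The local north axis is (−sin φ cos λ, −sin φ sin λ, cos φ), giving ΔN = 81.599 + 1.113 + 334.901 = 417.61 m.

ΔN = 418 m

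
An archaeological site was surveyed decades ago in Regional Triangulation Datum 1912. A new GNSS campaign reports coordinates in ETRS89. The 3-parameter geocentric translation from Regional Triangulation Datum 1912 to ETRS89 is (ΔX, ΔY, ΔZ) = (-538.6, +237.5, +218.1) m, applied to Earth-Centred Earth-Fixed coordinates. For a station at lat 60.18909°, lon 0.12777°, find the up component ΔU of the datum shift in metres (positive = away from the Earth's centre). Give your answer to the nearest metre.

ΔU = -78 m

At φ = 60.18909°, λ = 0.12777°: sin φ = 0.867671, cos φ = 0.497139, sin λ = 0.002230, cos λ = 0.999998.
ΔU = cos φ cos λ·ΔX + cos φ sin λ·ΔY + sin φ·ΔZ = (0.497139)(0.999998)(-538.6) + (0.497139)(0.002230)(237.5) + (0.867671)(218.1) = -78.26 m.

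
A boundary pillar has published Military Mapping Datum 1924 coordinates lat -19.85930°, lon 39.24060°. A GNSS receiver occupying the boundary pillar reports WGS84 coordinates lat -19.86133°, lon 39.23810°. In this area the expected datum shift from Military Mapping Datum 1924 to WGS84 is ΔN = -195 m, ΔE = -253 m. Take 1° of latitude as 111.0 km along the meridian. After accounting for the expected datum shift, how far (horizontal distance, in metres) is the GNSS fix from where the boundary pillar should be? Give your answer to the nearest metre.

31 m

Observed coordinate differences: Δφ = -0.00203°, Δλ = -0.00250°.
Converting to metres (1° lat = 111000 m, cos φ = 0.940530): observed ΔN = -225.3 m, observed ΔE = -261.0 m.
Subtracting the expected shift leaves a residual of -225.3 − (-195) = -30.3 m north and -261.0 − (-253) = -8.0 m east.
Residual distance = √((-30.3)² + (-8.0)²) = 31.4 m.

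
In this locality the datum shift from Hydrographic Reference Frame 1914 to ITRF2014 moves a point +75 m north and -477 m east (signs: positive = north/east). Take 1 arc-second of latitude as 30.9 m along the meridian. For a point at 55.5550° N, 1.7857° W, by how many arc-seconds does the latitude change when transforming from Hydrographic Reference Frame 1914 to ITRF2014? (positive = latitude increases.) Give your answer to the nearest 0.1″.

1″ of latitude = 30.90 m, so Δφ = 75.0 / 30.90 = 2.427″.

Δφ = 2.4″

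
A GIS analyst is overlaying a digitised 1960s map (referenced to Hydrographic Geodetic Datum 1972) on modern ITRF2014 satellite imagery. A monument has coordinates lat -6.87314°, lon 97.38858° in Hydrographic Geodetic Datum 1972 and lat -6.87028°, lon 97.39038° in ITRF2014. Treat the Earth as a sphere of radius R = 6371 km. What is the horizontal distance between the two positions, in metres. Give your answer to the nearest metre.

Δφ = -6.87028° − -6.87314° = +0.00286°; Δλ = 97.39038° − 97.38858° = +0.00180°.
1° along a meridian = πR/180 = 111195 m.
ΔN = Δφ × 111195 = 318.0 m; ΔE = Δλ × 111195 × cos(-6.87314°) = +0.00180 × 111195 × 0.992814 = 198.7 m.
Distance = √(ΔE² + ΔN²) = √(198.7² + 318.0²) = 375.0 m.

375 m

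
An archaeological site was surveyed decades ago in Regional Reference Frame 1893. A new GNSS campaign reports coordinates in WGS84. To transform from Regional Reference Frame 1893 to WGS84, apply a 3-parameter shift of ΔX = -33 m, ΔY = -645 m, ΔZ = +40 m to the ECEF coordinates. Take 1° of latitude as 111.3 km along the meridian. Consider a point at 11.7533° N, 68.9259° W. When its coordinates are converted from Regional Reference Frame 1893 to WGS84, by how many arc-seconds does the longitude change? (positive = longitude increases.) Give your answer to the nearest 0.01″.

sin φ = 0.203698, cos φ = 0.979034, sin λ = -0.933116, cos λ = 0.359575.
East component: ΔE = −sin λ·ΔX + cos λ·ΔY = −(-0.933116)(-33) + (0.359575)(-645) = -262.72 m.
1° of latitude spans 111300 m; at latitude φ, 1° of longitude spans that × cos φ = 108966.5 m, so Δλ = -262.72 / 108966.5 × 3600 = -8.680″.

Δλ = -8.68″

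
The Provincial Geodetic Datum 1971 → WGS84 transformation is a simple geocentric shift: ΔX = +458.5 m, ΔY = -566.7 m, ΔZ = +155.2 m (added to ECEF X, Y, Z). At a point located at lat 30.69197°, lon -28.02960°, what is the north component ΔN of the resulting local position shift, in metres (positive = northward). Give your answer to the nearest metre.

ΔN = -209 m

At φ = 30.69197°, λ = -28.02960°: sin φ = 0.510422, cos φ = 0.859924, sin λ = -0.469928, cos λ = 0.882705.
ΔN = −sin φ cos λ·ΔX − sin φ sin λ·ΔY + cos φ·ΔZ = −(0.510422)(0.882705)(458.5) − (0.510422)(-0.469928)(-566.7) + (0.859924)(155.2) = -209.05 m.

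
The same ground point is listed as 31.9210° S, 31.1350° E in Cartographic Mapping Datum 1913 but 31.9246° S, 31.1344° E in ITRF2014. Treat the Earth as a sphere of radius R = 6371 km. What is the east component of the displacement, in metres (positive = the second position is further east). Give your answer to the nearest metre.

Δφ = -31.9246° − -31.9210° = -0.0036°; Δλ = 31.1344° − 31.1350° = -0.0006°.
1° along a meridian = πR/180 = 111195 m.
ΔN = Δφ × 111195 = -400.3 m; ΔE = Δλ × 111195 × cos(-31.9210°) = -0.0006 × 111195 × 0.848778 = -56.6 m.

ΔE = -57 m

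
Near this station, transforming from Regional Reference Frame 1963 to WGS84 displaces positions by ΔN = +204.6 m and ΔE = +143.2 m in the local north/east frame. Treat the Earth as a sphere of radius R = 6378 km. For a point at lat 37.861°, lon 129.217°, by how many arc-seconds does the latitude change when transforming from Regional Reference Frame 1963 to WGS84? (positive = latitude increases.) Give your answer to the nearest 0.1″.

Δφ = 6.6″

On a sphere of radius R, 1 rad of latitude = R, so Δφ = ΔN / R = 204.6 / 6378000 = 3.2079e-05 rad = 6.617″.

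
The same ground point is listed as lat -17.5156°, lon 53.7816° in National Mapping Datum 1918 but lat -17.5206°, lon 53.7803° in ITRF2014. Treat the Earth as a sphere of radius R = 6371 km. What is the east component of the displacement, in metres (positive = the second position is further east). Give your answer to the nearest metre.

ΔE = -138 m

Δφ = -17.5206° − -17.5156° = -0.0050°; Δλ = 53.7803° − 53.7816° = -0.0013°.
1° along a meridian = πR/180 = 111195 m.
ΔN = Δφ × 111195 = -556.0 m; ΔE = Δλ × 111195 × cos(-17.5156°) = -0.0013 × 111195 × 0.953635 = -137.9 m.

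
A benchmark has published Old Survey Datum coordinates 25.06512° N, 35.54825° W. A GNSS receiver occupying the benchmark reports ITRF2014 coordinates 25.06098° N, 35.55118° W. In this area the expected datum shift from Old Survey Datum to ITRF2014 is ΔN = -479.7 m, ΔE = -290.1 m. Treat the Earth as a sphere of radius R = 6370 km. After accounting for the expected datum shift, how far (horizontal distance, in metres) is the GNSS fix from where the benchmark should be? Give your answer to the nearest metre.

Observed coordinate differences: Δφ = -0.00414°, Δλ = -0.00293°.
Converting to metres (1° lat = 111177 m, cos φ = 0.905827): observed ΔN = -460.3 m, observed ΔE = -295.1 m.
Subtracting the expected shift leaves a residual of -460.3 − (-479.7) = 19.4 m north and -295.1 − (-290.1) = -5.0 m east.
Residual distance = √(19.4² + (-5.0)²) = 20.1 m.

20 m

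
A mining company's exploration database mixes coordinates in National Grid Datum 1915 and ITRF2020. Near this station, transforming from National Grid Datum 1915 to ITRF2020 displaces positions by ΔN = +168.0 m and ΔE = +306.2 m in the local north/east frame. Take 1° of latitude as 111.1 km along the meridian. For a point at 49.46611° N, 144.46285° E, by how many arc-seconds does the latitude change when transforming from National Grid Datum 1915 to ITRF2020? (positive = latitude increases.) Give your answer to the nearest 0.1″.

Δφ = 5.4″

1° of latitude = 111.1 km, so Δφ = 168.0 / 111100 = 0.0015122° = 5.444″.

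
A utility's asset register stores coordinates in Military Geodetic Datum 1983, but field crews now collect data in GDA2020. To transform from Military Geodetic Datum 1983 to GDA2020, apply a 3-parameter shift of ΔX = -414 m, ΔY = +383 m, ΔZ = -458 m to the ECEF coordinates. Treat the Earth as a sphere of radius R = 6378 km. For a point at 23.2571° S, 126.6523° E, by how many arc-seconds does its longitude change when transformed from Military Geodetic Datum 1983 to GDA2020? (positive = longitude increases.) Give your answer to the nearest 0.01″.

sin φ = -0.394858, cos φ = 0.918742, sin λ = 0.802273, cos λ = -0.596957.
East component: ΔE = −sin λ·ΔX + cos λ·ΔY = −(0.802273)(-414) + (-0.596957)(383) = 103.51 m.
1° of latitude spans πR/180 = 111317 m; at latitude φ, 1° of longitude spans that × cos φ = 102271.7 m, so Δλ = 103.51 / 102271.7 × 3600 = 3.643″.

Δλ = 3.64″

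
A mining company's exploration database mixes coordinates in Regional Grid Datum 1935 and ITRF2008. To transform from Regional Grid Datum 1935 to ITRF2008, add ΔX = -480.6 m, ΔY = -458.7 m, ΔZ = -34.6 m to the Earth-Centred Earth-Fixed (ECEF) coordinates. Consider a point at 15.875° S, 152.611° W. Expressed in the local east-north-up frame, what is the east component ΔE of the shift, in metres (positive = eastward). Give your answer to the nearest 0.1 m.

ΔE = 186.2 m

The local east axis at (φ, λ) is (−sin λ, cos λ, 0), so ΔE = −sin(-152.611°)·(-480.6) + cos(-152.611°)·(-458.7) = 186.19 m.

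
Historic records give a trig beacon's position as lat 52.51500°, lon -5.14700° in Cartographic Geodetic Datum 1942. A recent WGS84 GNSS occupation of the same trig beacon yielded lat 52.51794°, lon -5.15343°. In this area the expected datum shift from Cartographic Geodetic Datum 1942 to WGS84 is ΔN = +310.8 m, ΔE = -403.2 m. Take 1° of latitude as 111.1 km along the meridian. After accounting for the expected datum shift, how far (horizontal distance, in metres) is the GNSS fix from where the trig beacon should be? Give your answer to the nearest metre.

Observed coordinate differences: Δφ = +0.00294°, Δλ = -0.00643°.
Converting to metres (1° lat = 111100 m, cos φ = 0.608554): observed ΔN = 326.6 m, observed ΔE = -434.7 m.
Subtracting the expected shift leaves a residual of 326.6 − (310.8) = 15.8 m north and -434.7 − (-403.2) = -31.5 m east.
Residual distance = √(15.8² + (-31.5)²) = 35.3 m.

35 m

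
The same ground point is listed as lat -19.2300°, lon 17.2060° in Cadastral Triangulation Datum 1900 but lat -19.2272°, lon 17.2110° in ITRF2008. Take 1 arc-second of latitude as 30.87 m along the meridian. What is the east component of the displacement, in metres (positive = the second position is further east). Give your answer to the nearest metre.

ΔE = 525 m

Δφ = -19.2272° − -19.2300° = +0.0028°; Δλ = 17.2110° − 17.2060° = +0.0050°.
1° of latitude = 3600 × 30.87 = 111132 m.
ΔN = Δφ × 111132 = 311.2 m; ΔE = Δλ × 111132 × cos(-19.2300°) = +0.0050 × 111132 × 0.944204 = 524.7 m.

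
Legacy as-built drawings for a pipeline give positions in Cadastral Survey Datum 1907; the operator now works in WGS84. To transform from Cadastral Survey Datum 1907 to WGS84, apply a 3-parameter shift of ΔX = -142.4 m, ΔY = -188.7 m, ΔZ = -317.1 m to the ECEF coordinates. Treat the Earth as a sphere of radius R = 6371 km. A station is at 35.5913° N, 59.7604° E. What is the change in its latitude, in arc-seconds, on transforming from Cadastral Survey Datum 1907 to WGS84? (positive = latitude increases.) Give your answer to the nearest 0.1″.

sin φ = 0.581999, cos φ = 0.813189, sin λ = 0.863927, cos λ = 0.503617.
North component: ΔN = −sin φ cos λ·ΔX − sin φ sin λ·ΔY + cos φ·ΔZ = −(0.581999)(0.503617)(-142.4) − (0.581999)(0.863927)(-188.7) + (0.813189)(-317.1) = -121.24 m.
1° of latitude spans πR/180 = 111195 m, so Δφ = -121.24 / 111195 × 3600 = -3.925″.

Δφ = -3.9″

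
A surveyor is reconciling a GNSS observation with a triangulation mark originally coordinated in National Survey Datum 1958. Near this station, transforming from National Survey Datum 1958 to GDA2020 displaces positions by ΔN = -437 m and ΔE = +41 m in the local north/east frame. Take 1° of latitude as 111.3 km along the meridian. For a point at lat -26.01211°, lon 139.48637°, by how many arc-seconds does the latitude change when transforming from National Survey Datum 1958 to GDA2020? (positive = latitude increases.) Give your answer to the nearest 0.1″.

1° of latitude = 111.3 km, so Δφ = -437.0 / 111300 = -0.0039263° = -14.135″.

Δφ = -14.1″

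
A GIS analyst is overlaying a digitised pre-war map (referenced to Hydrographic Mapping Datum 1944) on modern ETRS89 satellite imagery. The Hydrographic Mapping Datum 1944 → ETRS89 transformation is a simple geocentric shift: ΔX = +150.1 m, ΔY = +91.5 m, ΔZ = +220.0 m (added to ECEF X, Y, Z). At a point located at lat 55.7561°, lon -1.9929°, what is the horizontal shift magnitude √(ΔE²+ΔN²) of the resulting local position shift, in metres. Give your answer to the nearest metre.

At φ = 55.7561°, λ = -1.9929°: sin φ = 0.826650, cos φ = 0.562717, sin λ = -0.034776, cos λ = 0.999395.
ΔE = −sin λ·ΔX + cos λ·ΔY = −(-0.034776)·(150.1) + (0.999395)·(91.5) = 96.66 m.
ΔN = −sin φ cos λ·ΔX − sin φ sin λ·ΔY + cos φ·ΔZ = −(0.826650)(0.999395)(150.1) − (0.826650)(-0.034776)(91.5) + (0.562717)(220.0) = 2.42 m.
Horizontal magnitude = √(ΔE² + ΔN²) = √(96.66² + 2.42²) = 96.69 m.

97 m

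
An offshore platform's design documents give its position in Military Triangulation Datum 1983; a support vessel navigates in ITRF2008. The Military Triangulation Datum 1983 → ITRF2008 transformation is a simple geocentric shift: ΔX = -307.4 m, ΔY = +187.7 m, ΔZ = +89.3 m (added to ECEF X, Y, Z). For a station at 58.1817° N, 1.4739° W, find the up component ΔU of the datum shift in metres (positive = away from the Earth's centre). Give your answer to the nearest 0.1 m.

ΔU = -88.7 m

At φ = 58.1817°, λ = -1.4739°: sin φ = 0.849724, cos φ = 0.527227, sin λ = -0.025722, cos λ = 0.999669.
ΔU = cos φ cos λ·ΔX + cos φ sin λ·ΔY + sin φ·ΔZ = (0.527227)(0.999669)(-307.4) + (0.527227)(-0.025722)(187.7) + (0.849724)(89.3) = -88.68 m.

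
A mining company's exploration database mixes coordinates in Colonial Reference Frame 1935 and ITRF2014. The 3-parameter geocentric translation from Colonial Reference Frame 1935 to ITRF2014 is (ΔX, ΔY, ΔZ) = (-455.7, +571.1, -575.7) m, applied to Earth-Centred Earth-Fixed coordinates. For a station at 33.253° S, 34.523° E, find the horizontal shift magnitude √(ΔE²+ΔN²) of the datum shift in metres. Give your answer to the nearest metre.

889 m

The local east axis at (φ, λ) is (−sin λ, cos λ, 0), so ΔE = −sin(34.523°)·(-455.7) + cos(34.523°)·571.1 = 728.79 m.
The local north axis is (−sin φ cos λ, −sin φ sin λ, cos φ), giving ΔN = -205.873 + 177.477 − 481.433 = -509.83 m.
Horizontal magnitude = √(ΔE² + ΔN²) = √(728.79² + (-509.83)²) = 889.42 m.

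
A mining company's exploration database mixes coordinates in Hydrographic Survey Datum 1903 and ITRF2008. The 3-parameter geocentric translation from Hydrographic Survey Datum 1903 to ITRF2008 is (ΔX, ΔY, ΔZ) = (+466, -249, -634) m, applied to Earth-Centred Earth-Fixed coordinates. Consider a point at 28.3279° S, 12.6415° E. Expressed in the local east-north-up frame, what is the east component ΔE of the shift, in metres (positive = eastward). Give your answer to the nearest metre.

ΔE = -345 m

The local east axis at (φ, λ) is (−sin λ, cos λ, 0), so ΔE = −sin(12.6415°)·466 + cos(12.6415°)·(-249) = -344.95 m.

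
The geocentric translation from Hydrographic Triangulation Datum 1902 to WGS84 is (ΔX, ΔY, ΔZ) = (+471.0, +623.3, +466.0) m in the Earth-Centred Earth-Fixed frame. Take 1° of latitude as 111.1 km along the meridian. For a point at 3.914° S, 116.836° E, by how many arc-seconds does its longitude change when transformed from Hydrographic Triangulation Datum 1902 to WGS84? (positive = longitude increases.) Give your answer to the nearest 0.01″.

sin φ = -0.068259, cos φ = 0.997668, sin λ = 0.892302, cos λ = -0.451438.
East component: ΔE = −sin λ·ΔX + cos λ·ΔY = −(0.892302)(471.0) + (-0.451438)(623.3) = -701.66 m.
1° of latitude spans 111100 m; at latitude φ, 1° of longitude spans that × cos φ = 110840.9 m, so Δλ = -701.66 / 110840.9 × 3600 = -22.789″.

Δλ = -22.79″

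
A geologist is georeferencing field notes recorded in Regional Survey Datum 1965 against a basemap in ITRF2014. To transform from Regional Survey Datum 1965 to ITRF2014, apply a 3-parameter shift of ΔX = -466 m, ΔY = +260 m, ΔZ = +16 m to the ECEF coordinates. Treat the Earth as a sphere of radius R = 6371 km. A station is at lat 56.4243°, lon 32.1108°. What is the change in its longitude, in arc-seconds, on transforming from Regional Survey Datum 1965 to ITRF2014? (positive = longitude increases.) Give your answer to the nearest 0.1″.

Δλ = 27.4″

sin φ = 0.833156, cos φ = 0.553038, sin λ = 0.531558, cos λ = 0.847022.
East component: ΔE = −sin λ·ΔX + cos λ·ΔY = −(0.531558)(-466) + (0.847022)(260) = 467.93 m.
1° of latitude spans πR/180 = 111195 m; at latitude φ, 1° of longitude spans that × cos φ = 61495.0 m, so Δλ = 467.93 / 61495.0 × 3600 = 27.393″.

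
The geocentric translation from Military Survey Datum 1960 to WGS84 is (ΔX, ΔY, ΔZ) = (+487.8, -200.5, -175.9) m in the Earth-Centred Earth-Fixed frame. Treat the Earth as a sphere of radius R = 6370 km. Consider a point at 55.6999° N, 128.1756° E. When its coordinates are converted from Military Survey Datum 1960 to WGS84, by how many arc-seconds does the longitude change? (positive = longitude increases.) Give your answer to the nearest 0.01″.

Δλ = -14.91″

sin φ = 0.826097, cos φ = 0.563527, sin λ = 0.786120, cos λ = -0.618074.
East component: ΔE = −sin λ·ΔX + cos λ·ΔY = −(0.786120)(487.8) + (-0.618074)(-200.5) = -259.55 m.
1° of latitude spans πR/180 = 111177 m; at latitude φ, 1° of longitude spans that × cos φ = 62651.6 m, so Δλ = -259.55 / 62651.6 × 3600 = -14.914″.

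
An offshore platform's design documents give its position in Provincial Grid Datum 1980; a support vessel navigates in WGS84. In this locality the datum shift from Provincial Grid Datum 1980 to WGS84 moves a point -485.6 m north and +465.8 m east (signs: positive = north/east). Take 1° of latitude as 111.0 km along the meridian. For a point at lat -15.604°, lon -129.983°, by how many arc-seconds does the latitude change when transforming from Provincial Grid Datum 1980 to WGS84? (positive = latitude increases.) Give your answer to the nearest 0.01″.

Δφ = -15.75″

1° of latitude = 111.0 km, so Δφ = -485.6 / 111000 = -0.0043748° = -15.749″.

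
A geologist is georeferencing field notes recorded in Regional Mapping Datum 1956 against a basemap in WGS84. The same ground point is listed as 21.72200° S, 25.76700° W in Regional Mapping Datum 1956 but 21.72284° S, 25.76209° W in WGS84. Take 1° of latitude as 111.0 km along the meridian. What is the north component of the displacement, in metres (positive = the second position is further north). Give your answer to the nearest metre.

Δφ = -21.72284° − -21.72200° = -0.00084°; Δλ = -25.76209° − -25.76700° = +0.00491°.
ΔN = Δφ × 111000 = -93.2 m; ΔE = Δλ × 111000 × cos(-21.72200°) = +0.00491 × 111000 × 0.928991 = 506.3 m.

ΔN = -93 m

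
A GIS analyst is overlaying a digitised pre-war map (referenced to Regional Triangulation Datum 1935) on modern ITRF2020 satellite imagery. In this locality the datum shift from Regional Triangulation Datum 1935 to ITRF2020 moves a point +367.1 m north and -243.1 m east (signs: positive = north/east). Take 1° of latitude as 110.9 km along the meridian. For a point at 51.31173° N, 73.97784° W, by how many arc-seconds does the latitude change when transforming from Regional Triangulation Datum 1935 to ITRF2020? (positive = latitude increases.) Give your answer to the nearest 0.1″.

1° of latitude = 110.9 km, so Δφ = 367.1 / 110900 = 0.0033102° = 11.917″.

Δφ = 11.9″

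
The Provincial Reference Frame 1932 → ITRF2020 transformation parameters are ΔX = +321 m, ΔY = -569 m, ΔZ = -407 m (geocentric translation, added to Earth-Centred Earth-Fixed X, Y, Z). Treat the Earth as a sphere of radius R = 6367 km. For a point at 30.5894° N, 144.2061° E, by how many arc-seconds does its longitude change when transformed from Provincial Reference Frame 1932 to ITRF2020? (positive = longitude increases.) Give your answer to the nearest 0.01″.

sin φ = 0.508882, cos φ = 0.860836, sin λ = 0.584871, cos λ = -0.811126.
East component: ΔE = −sin λ·ΔX + cos λ·ΔY = −(0.584871)(321) + (-0.811126)(-569) = 273.79 m.
1° of latitude spans πR/180 = 111125 m; at latitude φ, 1° of longitude spans that × cos φ = 95660.5 m, so Δλ = 273.79 / 95660.5 × 3600 = 10.303″.

Δλ = 10.30″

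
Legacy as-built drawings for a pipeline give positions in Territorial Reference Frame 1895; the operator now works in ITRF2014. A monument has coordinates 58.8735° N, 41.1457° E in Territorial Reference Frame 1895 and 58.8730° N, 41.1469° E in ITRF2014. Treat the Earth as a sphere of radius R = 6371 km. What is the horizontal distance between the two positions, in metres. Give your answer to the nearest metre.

Δφ = 58.8730° − 58.8735° = -0.0005°; Δλ = 41.1469° − 41.1457° = +0.0012°.
1° along a meridian = πR/180 = 111195 m.
ΔN = Δφ × 111195 = -55.6 m; ΔE = Δλ × 111195 × cos(58.8735°) = +0.0012 × 111195 × 0.516929 = 69.0 m.
Distance = √(ΔE² + ΔN²) = √(69.0² + (-55.6)²) = 88.6 m.

89 m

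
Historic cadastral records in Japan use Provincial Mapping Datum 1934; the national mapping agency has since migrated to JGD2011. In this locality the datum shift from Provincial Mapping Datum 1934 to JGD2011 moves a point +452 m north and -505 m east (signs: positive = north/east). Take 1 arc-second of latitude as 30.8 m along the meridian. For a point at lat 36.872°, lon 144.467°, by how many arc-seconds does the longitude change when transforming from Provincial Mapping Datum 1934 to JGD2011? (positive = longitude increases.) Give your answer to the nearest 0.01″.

Δλ = -20.50″

At latitude 36.872°, cos φ = 0.799978.
1″ of longitude at this latitude = 30.80 × cos φ = 24.6393 m, so Δλ = -505.0 / 24.6393 = -20.496″.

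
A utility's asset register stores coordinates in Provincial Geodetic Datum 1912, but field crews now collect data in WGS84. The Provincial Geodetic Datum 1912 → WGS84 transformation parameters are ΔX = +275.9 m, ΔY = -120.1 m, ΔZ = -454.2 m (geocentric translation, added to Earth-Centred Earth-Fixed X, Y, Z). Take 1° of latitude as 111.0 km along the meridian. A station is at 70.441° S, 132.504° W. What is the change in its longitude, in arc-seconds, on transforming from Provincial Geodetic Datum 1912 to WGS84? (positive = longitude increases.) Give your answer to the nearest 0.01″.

sin φ = -0.942297, cos φ = 0.334777, sin λ = -0.737230, cos λ = -0.675642.
East component: ΔE = −sin λ·ΔX + cos λ·ΔY = −(-0.737230)(275.9) + (-0.675642)(-120.1) = 284.55 m.
1° of latitude spans 111000 m; at latitude φ, 1° of longitude spans that × cos φ = 37160.3 m, so Δλ = 284.55 / 37160.3 × 3600 = 27.566″.

Δλ = 27.57″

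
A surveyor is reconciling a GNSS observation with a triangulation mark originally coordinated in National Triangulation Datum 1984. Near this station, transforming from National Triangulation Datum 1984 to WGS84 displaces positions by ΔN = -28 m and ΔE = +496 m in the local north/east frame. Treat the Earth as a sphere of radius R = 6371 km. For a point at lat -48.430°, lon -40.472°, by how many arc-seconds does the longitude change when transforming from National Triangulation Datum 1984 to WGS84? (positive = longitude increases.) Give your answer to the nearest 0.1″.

Δλ = 24.2″

At latitude -48.430°, cos φ = 0.663535.
One radian of longitude at latitude φ spans R cos φ, so Δλ = ΔE / (R cos φ) = 496.0 / (6371000 × 0.663535) = 1.1733e-04 rad = 24.201″.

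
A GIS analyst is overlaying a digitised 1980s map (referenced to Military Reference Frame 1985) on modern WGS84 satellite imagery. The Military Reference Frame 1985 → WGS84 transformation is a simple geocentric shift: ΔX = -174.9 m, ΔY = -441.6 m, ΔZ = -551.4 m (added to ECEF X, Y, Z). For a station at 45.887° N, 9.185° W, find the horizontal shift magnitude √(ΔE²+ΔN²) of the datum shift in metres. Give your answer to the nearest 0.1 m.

558.2 m

At φ = 45.887°, λ = -9.185°: sin φ = 0.717968, cos φ = 0.696076, sin λ = -0.159623, cos λ = 0.987178.
ΔE = −sin λ·ΔX + cos λ·ΔY = −(-0.159623)·(-174.9) + (0.987178)·(-441.6) = -463.86 m.
ΔN = −sin φ cos λ·ΔX − sin φ sin λ·ΔY + cos φ·ΔZ = −(0.717968)(0.987178)(-174.9) − (0.717968)(-0.159623)(-441.6) + (0.696076)(-551.4) = -310.46 m.
Horizontal magnitude = √(ΔE² + ΔN²) = √((-463.86)² + (-310.46)²) = 558.17 m.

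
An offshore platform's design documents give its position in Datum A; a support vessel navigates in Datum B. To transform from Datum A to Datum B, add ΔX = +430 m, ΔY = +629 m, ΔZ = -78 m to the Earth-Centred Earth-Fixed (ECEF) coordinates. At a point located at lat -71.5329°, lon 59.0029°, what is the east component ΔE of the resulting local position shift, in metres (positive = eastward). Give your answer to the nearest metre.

The local east axis at (φ, λ) is (−sin λ, cos λ, 0), so ΔE = −sin(59.0029°)·430 + cos(59.0029°)·629 = -44.66 m.

ΔE = -45 m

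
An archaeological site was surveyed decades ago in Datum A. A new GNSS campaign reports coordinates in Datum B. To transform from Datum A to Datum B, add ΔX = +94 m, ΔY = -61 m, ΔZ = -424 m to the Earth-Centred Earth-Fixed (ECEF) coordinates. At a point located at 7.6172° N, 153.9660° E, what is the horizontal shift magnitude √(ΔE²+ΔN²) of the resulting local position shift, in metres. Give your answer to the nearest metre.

406 m

The local east axis at (φ, λ) is (−sin λ, cos λ, 0), so ΔE = −sin(153.9660°)·94 + cos(153.9660°)·(-61) = 13.55 m.
The local north axis is (−sin φ cos λ, −sin φ sin λ, cos φ), giving ΔN = 11.196 + 3.549 − 420.259 = -405.51 m.
Horizontal magnitude = √(ΔE² + ΔN²) = √(13.55² + (-405.51)²) = 405.74 m.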